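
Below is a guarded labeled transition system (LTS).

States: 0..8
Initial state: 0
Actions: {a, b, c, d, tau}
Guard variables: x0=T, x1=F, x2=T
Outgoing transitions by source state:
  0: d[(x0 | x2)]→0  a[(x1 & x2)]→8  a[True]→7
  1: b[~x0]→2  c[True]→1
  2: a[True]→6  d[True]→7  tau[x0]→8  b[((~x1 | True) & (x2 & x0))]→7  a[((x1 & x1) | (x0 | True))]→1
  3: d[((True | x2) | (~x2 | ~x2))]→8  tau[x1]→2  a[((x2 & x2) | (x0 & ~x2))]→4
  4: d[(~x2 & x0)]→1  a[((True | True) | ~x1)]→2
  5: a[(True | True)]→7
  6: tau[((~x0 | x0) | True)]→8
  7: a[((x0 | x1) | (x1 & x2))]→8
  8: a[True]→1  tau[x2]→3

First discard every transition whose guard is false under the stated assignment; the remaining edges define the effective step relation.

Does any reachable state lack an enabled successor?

Reachable = {0,1,2,3,4,6,7,8}
  0: a→7  d→0  [2 exit(s)]
  1: c→1  [1 exit(s)]
  2: a→1  a→6  b→7  d→7  tau→8  [5 exit(s)]
  3: a→4  d→8  [2 exit(s)]
  4: a→2  [1 exit(s)]
  6: tau→8  [1 exit(s)]
  7: a→8  [1 exit(s)]
  8: a→1  tau→3  [2 exit(s)]

Answer: DEADLOCK-FREE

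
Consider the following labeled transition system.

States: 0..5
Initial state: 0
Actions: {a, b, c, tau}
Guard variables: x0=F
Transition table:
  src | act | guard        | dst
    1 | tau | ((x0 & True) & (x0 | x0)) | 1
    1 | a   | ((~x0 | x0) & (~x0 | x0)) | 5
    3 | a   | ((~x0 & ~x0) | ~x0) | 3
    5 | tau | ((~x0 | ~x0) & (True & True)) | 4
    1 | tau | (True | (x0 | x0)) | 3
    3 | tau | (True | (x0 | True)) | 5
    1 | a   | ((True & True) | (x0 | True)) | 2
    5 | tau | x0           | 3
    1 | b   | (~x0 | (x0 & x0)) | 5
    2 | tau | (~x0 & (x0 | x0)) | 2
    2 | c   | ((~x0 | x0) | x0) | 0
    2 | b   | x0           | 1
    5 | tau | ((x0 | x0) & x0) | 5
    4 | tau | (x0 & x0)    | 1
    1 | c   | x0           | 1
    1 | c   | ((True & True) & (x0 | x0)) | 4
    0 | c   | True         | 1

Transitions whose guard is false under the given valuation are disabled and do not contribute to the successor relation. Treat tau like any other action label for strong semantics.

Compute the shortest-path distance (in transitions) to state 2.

Answer: 2

Working:
BFS to 2:
  Layer 0: {0}
  Layer 1: {1}
  Layer 2: {2,3,5}
depth(2)=2, e.g. c·a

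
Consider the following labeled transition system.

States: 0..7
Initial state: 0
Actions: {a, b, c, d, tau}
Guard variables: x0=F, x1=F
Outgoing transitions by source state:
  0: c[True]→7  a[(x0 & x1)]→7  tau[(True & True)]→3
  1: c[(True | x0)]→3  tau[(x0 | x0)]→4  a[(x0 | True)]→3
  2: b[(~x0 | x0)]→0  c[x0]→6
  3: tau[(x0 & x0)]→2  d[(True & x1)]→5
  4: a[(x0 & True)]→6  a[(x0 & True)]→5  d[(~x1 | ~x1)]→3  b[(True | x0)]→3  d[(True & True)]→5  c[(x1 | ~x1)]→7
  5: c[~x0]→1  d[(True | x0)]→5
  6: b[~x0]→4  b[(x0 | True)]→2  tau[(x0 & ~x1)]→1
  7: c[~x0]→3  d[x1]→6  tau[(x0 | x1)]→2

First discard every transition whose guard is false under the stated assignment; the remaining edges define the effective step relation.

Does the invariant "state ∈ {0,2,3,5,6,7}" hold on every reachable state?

Answer: INVARIANT HOLDS

Trace:
Safe = {0,2,3,5,6,7}
Reach set: {0,3,7}
  0: ✓
  3: ✓
  7: ✓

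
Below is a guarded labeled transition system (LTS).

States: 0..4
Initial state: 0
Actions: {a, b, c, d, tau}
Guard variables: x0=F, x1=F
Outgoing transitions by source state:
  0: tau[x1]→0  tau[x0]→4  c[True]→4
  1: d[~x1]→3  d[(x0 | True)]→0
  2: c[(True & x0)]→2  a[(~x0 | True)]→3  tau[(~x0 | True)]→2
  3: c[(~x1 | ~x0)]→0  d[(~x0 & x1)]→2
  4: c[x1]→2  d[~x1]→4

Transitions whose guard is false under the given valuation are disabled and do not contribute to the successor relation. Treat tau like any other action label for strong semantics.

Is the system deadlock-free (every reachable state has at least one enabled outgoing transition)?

Reachable = {0,4}
  0: c→4  [1 out]
  4: d→4  [1 out]

Answer: DEADLOCK-FREE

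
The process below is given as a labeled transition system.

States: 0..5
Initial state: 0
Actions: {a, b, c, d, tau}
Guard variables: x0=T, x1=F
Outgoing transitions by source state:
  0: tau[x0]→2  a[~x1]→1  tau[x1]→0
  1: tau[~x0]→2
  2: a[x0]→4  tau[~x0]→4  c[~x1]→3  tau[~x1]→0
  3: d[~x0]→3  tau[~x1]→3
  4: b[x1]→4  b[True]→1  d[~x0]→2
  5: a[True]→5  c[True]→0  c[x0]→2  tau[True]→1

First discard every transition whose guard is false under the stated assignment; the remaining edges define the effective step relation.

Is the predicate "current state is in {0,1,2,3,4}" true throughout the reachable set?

Allowed set {0,1,2,3,4}
Reach set: {0,1,2,3,4}
  0: ok
  1: ok
  2: ok
  3: ok
  4: ok

Answer: INVARIANT HOLDS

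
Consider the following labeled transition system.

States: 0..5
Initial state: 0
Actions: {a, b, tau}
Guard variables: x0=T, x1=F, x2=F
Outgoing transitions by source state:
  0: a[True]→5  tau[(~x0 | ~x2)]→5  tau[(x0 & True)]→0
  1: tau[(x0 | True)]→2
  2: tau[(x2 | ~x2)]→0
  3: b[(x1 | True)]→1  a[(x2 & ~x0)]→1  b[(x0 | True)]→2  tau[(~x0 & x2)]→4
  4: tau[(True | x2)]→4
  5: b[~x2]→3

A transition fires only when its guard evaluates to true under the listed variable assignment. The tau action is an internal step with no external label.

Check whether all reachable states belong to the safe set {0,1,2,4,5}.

Inv-set: {0,1,2,4,5}
Reachable = {0,1,2,3,5}
  0: ✓
  1: ✓
  2: ✓
  3: ✗ unsafe
  5: ✓
witness against invariant: a·b → 3

Answer: INVARIANT VIOLATED at state 3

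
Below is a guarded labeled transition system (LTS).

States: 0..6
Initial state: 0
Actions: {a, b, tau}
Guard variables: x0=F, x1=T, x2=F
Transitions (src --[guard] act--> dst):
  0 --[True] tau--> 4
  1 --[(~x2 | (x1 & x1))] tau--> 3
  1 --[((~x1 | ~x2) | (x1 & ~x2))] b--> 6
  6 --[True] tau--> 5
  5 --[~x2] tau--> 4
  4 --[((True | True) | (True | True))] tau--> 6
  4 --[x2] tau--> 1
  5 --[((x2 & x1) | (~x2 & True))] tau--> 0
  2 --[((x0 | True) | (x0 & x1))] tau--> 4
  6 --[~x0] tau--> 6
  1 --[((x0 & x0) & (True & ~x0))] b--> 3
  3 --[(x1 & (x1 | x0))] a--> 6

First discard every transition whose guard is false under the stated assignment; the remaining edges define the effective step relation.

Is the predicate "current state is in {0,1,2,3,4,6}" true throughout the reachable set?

Answer: INVARIANT VIOLATED at state 5

Analysis:
Inv-set: {0,1,2,3,4,6}
Reachable = {0,4,5,6}
  0: ✓
  4: ✓
  5: VIOLATES
  6: ✓
witness against invariant: tau·tau·tau → 5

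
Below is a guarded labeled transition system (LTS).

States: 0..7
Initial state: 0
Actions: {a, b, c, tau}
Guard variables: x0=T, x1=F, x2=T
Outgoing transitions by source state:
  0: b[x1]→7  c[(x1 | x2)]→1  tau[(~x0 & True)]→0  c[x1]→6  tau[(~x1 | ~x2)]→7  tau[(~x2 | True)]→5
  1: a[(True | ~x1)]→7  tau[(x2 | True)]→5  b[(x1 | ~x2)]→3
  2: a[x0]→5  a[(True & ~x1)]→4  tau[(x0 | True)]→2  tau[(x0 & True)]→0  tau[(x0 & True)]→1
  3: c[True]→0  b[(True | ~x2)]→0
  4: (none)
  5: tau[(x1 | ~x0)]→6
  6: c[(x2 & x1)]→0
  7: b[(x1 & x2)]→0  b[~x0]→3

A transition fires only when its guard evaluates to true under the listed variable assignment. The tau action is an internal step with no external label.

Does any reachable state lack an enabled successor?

Answer: DEADLOCK at state 5

Trace:
Reachable = {0,1,5,7}
  0: c→1  tau→5  tau→7  [3 out]
  1: a→7  tau→5  [2 out]
  5: ∅  [no exit]
  7: ∅  [no exit]
witness 5: tau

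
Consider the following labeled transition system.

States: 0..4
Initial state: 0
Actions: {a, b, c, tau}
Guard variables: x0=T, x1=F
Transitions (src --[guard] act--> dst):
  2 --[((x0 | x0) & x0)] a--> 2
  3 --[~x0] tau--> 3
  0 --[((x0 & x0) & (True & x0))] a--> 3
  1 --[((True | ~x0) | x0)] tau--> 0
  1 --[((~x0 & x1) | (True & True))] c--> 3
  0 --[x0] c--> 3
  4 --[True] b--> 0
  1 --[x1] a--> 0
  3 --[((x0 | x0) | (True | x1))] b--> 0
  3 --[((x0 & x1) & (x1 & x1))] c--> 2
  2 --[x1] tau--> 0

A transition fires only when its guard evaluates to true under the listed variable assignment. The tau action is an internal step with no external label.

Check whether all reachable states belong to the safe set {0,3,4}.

Safe = {0,3,4}
Reachable = {0,3}
  0: safe
  3: safe

Answer: INVARIANT HOLDS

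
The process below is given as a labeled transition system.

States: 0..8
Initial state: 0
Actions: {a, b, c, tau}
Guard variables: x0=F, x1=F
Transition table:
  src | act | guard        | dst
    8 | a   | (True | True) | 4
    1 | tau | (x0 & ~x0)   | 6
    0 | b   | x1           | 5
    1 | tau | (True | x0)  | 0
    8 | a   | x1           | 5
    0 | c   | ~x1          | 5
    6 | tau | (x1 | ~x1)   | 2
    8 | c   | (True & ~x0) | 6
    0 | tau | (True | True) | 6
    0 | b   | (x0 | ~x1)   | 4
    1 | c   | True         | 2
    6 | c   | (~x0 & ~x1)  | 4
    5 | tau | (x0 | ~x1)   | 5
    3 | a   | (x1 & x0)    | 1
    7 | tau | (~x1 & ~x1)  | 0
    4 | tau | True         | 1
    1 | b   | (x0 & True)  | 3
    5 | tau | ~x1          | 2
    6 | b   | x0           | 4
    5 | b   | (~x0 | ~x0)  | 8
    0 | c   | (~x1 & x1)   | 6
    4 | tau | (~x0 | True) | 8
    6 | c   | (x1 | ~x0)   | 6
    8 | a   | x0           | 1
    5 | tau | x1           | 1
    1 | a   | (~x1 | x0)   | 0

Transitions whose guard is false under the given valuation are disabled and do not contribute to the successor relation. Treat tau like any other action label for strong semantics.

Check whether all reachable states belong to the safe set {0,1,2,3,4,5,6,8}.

Answer: INVARIANT HOLDS

Working:
Allowed set {0,1,2,3,4,5,6,8}
Reach set: {0,1,2,4,5,6,8}
  0: safe
  1: safe
  2: safe
  4: safe
  5: safe
  6: safe
  8: safe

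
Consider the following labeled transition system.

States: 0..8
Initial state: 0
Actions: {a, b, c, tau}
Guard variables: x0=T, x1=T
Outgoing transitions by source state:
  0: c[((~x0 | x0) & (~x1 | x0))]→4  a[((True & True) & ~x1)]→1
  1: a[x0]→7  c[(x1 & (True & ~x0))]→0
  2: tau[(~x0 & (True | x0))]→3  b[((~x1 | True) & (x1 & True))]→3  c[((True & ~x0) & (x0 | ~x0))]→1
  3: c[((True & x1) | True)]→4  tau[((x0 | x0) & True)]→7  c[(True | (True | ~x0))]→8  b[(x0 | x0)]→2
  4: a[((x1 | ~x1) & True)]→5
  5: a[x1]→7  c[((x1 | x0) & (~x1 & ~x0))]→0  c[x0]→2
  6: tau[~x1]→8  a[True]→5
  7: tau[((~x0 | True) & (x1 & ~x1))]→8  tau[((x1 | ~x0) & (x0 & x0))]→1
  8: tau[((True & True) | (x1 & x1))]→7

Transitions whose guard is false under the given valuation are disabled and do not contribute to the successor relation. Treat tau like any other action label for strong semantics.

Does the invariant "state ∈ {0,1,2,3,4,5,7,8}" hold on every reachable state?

Allowed set {0,1,2,3,4,5,7,8}
Reach set: {0,1,2,3,4,5,7,8}
  0: ok
  1: ok
  2: ok
  3: ok
  4: ok
  5: ok
  7: ok
  8: ok

Answer: INVARIANT HOLDS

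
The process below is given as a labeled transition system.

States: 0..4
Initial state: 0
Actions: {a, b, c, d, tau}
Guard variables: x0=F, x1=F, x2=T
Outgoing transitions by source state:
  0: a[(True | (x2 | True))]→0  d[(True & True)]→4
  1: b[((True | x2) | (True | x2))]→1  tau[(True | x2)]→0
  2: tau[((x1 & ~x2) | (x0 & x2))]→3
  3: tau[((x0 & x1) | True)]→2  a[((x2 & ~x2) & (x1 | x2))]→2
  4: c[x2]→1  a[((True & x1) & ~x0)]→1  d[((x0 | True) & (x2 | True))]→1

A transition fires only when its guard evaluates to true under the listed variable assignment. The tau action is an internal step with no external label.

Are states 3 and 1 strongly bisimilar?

Refine partition for ~:
  round 0: {{0,1,2,3,4}}
  round 1: {{0},{1},{2},{3},{4}}
Fixed point at round 2; 5 class(es).
3∈{3}, 1∈{1}

Answer: NOT BISIMILAR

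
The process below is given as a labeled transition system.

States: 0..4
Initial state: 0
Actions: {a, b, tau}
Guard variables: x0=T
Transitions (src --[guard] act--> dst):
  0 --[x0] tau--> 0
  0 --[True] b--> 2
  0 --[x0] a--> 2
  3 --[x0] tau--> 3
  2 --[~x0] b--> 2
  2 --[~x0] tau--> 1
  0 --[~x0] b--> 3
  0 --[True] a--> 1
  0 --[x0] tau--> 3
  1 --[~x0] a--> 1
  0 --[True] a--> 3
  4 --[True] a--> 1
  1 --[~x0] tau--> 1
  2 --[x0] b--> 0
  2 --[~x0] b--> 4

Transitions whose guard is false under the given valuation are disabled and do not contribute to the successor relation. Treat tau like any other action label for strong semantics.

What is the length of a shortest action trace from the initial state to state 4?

Answer: UNREACHABLE

Analysis:
Layered search for 4:
  Layer 0: {0}
  Layer 1: {1,2,3}
4 never appears.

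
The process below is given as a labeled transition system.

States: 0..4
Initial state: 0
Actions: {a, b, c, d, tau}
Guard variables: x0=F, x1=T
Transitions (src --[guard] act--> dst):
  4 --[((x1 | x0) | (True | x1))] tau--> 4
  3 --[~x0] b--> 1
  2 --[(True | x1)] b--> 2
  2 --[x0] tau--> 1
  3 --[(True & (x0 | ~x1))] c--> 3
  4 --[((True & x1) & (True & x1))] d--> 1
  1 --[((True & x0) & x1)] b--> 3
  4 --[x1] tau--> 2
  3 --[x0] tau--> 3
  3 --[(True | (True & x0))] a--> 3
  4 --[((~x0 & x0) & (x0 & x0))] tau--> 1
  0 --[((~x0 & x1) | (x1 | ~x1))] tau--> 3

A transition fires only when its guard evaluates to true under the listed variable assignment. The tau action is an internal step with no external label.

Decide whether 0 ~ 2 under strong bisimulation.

Answer: NOT BISIMILAR

Analysis:
Refine partition for ~:
  round 0: {{0,1,2,3,4}}
  round 1: {{0},{1},{2},{3},{4}}
5 equivalence class(es) (converged in 2)
class of 0: {0}; class of 2: {2}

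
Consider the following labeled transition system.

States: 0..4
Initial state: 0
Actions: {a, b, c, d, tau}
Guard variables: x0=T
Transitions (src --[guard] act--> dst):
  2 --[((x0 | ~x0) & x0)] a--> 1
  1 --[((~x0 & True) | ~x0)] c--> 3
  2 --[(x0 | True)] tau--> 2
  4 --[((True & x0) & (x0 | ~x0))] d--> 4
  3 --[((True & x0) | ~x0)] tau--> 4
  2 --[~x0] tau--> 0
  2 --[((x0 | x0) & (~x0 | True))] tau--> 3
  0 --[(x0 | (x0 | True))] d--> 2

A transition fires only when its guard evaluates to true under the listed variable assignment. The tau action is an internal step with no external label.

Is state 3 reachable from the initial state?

Answer: REACHABLE

Trace:
Guard filter leaves 6 enabled edge(s).
L0 = {0}
L1 = {2}  total {0,2}
L2 = {1,3}  total {0,1,2,3}
L3 = {4}  total {0,1,2,3,4}
Reachable = {0,1,2,3,4}
witness 3: d·tau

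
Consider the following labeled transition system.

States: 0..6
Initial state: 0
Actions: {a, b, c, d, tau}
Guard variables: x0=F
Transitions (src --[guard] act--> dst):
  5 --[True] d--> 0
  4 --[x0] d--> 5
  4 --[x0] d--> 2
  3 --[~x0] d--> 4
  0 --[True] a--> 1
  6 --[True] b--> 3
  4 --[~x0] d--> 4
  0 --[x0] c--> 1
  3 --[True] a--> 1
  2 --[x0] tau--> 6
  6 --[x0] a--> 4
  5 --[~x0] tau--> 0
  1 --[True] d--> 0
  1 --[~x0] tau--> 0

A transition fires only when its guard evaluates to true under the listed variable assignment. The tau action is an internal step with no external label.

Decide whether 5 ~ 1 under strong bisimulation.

Answer: BISIMILAR

Analysis:
Bisimulation quotient by refinement:
  P[0] = {{0,1,2,3,4,5,6}}
  P[1] = {{0},{1,5},{2},{3},{4},{6}}
Fixed point at round 2; 6 class(es).
5∈{1,5}, 1∈{1,5}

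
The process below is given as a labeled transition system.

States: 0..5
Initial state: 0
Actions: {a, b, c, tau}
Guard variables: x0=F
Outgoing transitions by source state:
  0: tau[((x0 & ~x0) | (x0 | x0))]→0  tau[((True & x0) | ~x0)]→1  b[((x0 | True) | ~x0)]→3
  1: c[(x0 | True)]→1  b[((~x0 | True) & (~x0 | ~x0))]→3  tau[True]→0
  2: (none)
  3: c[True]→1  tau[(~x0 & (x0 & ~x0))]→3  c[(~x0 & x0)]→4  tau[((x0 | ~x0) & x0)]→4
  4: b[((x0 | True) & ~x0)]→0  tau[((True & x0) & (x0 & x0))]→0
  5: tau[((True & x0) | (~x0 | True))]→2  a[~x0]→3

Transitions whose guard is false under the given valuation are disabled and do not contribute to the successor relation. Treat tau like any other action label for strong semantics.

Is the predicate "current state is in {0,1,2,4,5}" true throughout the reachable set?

Answer: INVARIANT VIOLATED at state 3

Analysis:
Inv-set: {0,1,2,4,5}
Reachable = {0,1,3}
  0: ✓
  1: ✓
  3: ✗ unsafe
counterexample path to 3: b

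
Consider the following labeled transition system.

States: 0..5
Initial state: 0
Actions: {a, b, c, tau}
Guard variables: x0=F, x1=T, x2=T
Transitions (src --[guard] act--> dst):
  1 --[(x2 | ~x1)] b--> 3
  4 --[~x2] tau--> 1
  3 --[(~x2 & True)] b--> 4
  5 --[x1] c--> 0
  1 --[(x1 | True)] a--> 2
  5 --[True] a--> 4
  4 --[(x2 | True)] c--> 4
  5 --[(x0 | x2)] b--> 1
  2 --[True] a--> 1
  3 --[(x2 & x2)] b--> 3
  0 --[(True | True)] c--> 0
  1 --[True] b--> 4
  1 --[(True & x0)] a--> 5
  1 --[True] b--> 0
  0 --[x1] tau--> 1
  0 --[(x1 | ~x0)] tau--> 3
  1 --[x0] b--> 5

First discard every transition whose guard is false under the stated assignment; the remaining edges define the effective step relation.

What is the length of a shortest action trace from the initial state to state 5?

Layered search for 5:
  Layer 0: {0}
  Layer 1: {1,3}
  Layer 2: {2,4}
5 never appears.

Answer: UNREACHABLE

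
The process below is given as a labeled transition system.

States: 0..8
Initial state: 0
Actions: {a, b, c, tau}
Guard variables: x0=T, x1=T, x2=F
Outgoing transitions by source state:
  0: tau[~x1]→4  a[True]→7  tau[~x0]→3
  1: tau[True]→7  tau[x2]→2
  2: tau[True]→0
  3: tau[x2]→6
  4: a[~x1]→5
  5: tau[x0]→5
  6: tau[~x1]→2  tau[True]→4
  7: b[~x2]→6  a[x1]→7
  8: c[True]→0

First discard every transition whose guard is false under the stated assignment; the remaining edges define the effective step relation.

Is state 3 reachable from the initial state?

8 transition(s) survive guard evaluation.
L0 = {0}
L1 = {7}  total {0,7}
L2 = {6}  total {0,6,7}
L3 = {4}  total {0,4,6,7}
Reachable = {0,4,6,7}

Answer: UNREACHABLE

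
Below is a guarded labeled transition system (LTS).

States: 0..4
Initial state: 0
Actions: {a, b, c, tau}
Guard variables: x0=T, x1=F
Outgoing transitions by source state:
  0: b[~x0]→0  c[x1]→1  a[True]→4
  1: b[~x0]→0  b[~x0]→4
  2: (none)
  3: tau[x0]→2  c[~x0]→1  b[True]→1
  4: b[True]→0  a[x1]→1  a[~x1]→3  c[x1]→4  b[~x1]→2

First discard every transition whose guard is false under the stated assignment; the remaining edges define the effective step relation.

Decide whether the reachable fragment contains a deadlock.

Answer: DEADLOCK at state 1

Trace:
Reach set: {0,1,2,3,4}
  0: a→4  [1 exit(s)]
  1: ∅  [STUCK]
  2: ∅  [STUCK]
  3: b→1  tau→2  [2 exit(s)]
  4: a→3  b→0  b→2  [3 exit(s)]
Path to 1: a·a·b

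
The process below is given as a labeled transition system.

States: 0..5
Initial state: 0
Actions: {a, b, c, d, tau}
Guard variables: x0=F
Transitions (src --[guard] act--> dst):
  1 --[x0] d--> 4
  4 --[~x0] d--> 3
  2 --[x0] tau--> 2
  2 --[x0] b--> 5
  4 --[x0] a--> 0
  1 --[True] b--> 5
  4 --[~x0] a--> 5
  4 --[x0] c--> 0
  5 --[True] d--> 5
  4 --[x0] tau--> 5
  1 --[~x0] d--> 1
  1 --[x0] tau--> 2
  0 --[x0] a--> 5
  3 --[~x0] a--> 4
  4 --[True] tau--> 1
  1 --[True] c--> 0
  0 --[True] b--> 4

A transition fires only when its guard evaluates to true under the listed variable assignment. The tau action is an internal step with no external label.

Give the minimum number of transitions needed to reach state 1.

Layered search for 1:
  Layer 0: {0}
  Layer 1: {4}
  Layer 2: {1,3,5}
1 enters at depth 2; path b·tau

Answer: 2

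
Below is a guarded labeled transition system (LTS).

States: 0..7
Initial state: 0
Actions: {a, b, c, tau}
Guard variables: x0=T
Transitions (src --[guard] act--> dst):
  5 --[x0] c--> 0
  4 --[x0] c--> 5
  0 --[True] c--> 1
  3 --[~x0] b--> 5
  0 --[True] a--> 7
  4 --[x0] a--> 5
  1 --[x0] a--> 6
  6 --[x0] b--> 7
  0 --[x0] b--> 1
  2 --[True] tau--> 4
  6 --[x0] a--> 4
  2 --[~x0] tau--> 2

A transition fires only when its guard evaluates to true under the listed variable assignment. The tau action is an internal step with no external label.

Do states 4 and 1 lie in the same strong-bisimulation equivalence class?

Answer: NOT BISIMILAR

Working:
Bisimulation quotient by refinement:
  P[0] = {{0,1,2,3,4,5,6,7}}
  P[1] = {{0},{1},{2},{3,7},{4},{5},{6}}
stable after 2 split(s): 7 block(s)
[4]={4}  [1]={1}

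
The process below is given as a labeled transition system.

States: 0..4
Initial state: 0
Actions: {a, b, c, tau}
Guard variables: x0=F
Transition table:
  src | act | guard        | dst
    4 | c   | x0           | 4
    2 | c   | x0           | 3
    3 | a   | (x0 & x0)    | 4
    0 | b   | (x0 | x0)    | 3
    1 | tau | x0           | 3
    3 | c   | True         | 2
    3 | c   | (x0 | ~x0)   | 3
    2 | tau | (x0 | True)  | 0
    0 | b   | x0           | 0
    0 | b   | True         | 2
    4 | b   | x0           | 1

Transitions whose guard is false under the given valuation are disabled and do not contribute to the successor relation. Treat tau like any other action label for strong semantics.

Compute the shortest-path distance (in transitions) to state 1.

Answer: UNREACHABLE

Analysis:
Layered search for 1:
  Layer 0: {0}
  Layer 1: {2}
1 never appears.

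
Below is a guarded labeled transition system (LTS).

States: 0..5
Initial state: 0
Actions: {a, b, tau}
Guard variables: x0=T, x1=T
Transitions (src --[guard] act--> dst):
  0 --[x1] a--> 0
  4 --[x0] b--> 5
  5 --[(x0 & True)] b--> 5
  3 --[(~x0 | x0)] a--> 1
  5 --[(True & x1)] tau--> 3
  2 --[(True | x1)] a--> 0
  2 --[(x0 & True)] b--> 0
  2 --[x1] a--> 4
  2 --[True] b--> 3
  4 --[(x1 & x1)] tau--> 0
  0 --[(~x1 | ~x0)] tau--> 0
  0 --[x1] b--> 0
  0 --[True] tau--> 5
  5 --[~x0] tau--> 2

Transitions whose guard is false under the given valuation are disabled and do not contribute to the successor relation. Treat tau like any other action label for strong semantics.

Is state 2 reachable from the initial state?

Answer: UNREACHABLE

Analysis:
12 transition(s) survive guard evaluation.
Layer 0: {0}
Layer 1: {5}  total {0,5}
Layer 2: {3}  total {0,3,5}
Layer 3: {1}  total {0,1,3,5}
R = {0,1,3,5}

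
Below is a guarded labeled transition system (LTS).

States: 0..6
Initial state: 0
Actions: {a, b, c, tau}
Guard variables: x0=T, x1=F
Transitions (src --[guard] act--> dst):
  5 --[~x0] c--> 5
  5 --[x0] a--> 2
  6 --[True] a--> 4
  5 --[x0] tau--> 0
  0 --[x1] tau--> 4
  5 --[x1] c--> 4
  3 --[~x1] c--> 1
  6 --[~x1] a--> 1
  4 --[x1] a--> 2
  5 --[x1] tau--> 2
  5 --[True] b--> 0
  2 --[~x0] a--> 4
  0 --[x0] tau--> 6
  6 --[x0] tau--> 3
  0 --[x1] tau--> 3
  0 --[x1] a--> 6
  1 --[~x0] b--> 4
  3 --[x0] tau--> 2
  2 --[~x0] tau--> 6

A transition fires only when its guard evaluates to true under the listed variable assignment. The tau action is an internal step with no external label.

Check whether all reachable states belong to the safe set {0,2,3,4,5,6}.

Answer: INVARIANT VIOLATED at state 1

Trace:
Inv-set: {0,2,3,4,5,6}
Reach set: {0,1,2,3,4,6}
  0: safe
  1: ✗ unsafe
  2: safe
  3: safe
  4: safe
  6: safe
reach 1 via tau·a — violates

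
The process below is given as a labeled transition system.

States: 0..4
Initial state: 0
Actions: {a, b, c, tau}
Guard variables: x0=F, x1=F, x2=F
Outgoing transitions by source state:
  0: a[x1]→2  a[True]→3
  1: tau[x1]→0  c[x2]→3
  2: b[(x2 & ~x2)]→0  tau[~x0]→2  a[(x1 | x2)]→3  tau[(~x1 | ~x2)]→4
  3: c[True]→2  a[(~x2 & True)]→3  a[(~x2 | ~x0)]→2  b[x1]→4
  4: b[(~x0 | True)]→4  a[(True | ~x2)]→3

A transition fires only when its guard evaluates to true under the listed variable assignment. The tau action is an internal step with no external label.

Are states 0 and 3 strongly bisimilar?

Compute ~ classes (split until stable):
  round 0: {{0,1,2,3,4}}
  round 1: {{0},{1},{2},{3},{4}}
stable after 2 split(s): 5 block(s)
0∈{0}, 3∈{3}

Answer: NOT BISIMILAR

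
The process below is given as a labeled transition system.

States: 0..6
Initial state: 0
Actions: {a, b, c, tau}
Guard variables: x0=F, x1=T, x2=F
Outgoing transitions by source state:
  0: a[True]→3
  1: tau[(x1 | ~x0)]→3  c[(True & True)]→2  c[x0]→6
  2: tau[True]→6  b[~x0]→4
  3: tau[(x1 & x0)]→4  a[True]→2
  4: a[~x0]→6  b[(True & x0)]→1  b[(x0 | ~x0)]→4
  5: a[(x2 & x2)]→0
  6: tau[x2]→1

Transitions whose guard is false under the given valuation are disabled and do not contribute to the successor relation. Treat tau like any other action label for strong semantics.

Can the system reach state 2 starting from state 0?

Answer: REACHABLE

Trace:
8 transition(s) survive guard evaluation.
L0 = {0}
L1 = {3}  total {0,3}
L2 = {2}  total {0,2,3}
L3 = {4,6}  total {0,2,3,4,6}
Reachable = {0,2,3,4,6}
Path to 2: a·a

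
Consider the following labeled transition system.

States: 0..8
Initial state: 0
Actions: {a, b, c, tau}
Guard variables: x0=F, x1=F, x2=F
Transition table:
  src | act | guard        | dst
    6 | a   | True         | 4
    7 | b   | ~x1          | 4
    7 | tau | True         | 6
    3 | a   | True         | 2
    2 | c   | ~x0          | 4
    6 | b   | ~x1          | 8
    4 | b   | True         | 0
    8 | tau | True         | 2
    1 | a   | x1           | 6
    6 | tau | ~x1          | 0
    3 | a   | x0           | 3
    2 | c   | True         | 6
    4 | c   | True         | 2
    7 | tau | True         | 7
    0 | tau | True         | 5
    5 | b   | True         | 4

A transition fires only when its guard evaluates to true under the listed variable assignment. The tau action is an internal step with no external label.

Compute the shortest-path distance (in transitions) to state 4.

Answer: 2

Analysis:
Layered search for 4:
  depth 0: {0}
  depth 1: {5}
  depth 2: {4}
first hit 4 at d=2 via tau·b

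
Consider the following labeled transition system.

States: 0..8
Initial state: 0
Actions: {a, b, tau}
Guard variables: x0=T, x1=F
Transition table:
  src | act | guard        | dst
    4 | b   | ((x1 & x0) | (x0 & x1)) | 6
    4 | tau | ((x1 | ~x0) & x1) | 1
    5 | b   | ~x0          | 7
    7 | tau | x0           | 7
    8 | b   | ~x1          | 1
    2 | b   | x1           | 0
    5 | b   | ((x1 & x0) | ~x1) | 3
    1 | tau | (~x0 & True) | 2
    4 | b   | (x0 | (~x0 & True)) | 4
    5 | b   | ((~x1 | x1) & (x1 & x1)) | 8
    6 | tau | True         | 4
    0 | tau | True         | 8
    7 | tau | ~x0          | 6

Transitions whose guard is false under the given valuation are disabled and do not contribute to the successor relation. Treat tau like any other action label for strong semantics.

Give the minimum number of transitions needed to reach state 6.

Answer: UNREACHABLE

Analysis:
BFS to 6:
  Layer 0: {0}
  Layer 1: {8}
  Layer 2: {1}
6 never appears.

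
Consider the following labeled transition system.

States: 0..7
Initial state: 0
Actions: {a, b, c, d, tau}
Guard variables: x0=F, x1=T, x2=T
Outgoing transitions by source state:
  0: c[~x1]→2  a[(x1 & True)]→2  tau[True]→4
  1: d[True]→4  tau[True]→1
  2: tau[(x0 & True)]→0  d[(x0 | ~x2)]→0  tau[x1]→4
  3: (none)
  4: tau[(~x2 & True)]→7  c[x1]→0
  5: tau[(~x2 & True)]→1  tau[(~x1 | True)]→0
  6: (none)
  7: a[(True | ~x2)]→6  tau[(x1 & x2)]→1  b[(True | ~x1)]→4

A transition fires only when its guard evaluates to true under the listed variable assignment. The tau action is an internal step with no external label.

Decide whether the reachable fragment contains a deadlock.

Reachable = {0,2,4}
  0: a→2  tau→4  [2 out]
  2: tau→4  [1 out]
  4: c→0  [1 out]

Answer: DEADLOCK-FREE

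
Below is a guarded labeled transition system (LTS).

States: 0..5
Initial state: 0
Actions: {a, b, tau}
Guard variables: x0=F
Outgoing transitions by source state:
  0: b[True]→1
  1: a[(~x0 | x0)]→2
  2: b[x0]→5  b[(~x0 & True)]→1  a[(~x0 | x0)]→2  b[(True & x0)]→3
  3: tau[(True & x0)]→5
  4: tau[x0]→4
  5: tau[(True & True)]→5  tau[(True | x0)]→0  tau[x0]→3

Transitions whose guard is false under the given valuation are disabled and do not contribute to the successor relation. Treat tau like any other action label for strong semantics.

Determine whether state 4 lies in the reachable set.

After dropping false guards: 6 live edges.
depth 0: {0}
depth 1: {1}  now seen {0,1}
depth 2: {2}  now seen {0,1,2}
Reachable = {0,1,2}

Answer: UNREACHABLE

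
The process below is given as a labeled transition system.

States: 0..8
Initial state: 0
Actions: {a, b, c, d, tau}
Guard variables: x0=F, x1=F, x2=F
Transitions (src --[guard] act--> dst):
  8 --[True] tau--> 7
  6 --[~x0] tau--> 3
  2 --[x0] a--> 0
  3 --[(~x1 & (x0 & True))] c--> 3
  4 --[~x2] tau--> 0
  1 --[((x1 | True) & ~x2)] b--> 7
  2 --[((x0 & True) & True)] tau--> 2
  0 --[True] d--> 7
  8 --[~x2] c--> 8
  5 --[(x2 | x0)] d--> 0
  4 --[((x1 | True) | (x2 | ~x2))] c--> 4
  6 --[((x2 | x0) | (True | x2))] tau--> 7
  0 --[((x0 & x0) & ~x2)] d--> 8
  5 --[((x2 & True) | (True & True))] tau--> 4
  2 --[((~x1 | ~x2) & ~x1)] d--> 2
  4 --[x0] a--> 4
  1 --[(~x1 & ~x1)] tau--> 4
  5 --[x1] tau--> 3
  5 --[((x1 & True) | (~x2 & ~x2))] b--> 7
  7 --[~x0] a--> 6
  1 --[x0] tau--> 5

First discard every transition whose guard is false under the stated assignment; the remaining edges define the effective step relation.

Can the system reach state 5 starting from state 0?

Answer: UNREACHABLE

Trace:
13 transition(s) survive guard evaluation.
Layer 0: {0}
Layer 1: {7}  cumulative {0,7}
Layer 2: {6}  cumulative {0,6,7}
Layer 3: {3}  cumulative {0,3,6,7}
Reachable = {0,3,6,7}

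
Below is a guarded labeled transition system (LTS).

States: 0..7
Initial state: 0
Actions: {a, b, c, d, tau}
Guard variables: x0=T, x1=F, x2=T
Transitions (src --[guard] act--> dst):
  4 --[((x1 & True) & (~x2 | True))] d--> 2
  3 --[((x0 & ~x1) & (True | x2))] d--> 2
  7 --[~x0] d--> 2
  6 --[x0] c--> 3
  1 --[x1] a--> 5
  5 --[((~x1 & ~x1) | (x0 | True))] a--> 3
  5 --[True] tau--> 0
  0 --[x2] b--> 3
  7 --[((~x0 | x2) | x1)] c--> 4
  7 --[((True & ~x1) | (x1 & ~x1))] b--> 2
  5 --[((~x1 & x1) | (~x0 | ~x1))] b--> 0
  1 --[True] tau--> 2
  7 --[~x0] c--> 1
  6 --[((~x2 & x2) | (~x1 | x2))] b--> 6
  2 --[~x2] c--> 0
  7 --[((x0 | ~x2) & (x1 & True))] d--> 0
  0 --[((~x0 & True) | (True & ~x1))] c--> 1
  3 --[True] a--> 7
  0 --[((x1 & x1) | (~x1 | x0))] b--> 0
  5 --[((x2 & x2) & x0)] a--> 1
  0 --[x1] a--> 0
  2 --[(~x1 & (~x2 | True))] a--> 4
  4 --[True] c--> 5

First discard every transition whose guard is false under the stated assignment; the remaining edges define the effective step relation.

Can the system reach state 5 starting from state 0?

Guard filter leaves 16 enabled edge(s).
depth 0: {0}
depth 1: {1,3}  total {0,1,3}
depth 2: {2,7}  total {0,1,2,3,7}
depth 3: {4}  total {0,1,2,3,4,7}
depth 4: {5}  total {0,1,2,3,4,5,7}
Reachable = {0,1,2,3,4,5,7}
witness 5: b·d·a·c

Answer: REACHABLE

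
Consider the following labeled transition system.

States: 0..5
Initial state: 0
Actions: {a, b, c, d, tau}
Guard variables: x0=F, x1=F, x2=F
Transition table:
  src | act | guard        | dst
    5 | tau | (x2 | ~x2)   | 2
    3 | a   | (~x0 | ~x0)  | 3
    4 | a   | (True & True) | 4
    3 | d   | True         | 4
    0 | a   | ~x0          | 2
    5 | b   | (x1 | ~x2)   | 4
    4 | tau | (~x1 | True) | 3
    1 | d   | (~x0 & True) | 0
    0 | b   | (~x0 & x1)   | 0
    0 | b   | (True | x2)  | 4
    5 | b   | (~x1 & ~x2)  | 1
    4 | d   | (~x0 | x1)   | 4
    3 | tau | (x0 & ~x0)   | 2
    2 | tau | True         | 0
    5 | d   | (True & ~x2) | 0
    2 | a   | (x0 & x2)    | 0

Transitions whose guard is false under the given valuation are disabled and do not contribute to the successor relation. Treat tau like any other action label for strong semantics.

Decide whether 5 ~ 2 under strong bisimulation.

Bisimulation quotient by refinement:
  π0 = {{0,1,2,3,4,5}}
  π1 = {{0},{1},{2},{3},{4},{5}}
stable after 2 split(s): 6 block(s)
[5]={5}  [2]={2}

Answer: NOT BISIMILAR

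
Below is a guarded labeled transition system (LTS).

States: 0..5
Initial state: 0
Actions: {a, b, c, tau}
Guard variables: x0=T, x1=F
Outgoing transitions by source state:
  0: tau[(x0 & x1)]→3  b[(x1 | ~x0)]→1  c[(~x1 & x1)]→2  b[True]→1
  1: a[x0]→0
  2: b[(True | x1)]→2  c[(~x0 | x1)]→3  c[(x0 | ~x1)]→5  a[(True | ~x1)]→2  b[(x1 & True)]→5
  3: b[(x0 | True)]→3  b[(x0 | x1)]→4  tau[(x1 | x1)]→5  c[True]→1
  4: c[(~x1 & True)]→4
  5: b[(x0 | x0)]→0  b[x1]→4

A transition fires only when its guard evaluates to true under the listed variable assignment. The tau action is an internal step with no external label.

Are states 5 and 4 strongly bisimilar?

Answer: NOT BISIMILAR

Working:
Bisimulation quotient by refinement:
  round 0: {{0,1,2,3,4,5}}
  round 1: {{0,5},{1},{2},{3},{4}}
  round 2: {{0},{1},{2},{3},{4},{5}}
Fixed point at round 3; 6 class(es).
[5]={5}  [4]={4}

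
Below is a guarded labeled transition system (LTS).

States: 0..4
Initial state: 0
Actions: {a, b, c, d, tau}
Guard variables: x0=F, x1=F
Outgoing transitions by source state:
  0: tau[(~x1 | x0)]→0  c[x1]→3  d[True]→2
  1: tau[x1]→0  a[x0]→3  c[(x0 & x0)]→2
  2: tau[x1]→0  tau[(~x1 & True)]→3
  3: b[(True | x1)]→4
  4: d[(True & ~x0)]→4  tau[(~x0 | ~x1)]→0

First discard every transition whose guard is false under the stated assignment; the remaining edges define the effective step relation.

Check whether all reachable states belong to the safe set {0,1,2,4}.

Safe = {0,1,2,4}
Reach set: {0,2,3,4}
  0: ok
  2: ok
  3: ✗ unsafe
  4: ok
counterexample path to 3: d·tau

Answer: INVARIANT VIOLATED at state 3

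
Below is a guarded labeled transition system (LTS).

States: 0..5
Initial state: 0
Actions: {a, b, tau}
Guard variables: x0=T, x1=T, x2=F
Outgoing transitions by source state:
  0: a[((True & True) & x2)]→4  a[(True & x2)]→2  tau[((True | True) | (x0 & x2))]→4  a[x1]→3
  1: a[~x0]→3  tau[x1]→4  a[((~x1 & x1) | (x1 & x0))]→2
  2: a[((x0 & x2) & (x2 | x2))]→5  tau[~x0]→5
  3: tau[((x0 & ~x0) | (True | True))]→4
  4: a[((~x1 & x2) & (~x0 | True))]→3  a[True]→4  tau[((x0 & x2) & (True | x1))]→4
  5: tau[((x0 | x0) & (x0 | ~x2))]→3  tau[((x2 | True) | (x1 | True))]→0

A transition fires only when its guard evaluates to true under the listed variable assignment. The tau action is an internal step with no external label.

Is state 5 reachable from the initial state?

After dropping false guards: 8 live edges.
L0 = {0}
L1 = {3,4}  now seen {0,3,4}
Reach set: {0,3,4}

Answer: UNREACHABLE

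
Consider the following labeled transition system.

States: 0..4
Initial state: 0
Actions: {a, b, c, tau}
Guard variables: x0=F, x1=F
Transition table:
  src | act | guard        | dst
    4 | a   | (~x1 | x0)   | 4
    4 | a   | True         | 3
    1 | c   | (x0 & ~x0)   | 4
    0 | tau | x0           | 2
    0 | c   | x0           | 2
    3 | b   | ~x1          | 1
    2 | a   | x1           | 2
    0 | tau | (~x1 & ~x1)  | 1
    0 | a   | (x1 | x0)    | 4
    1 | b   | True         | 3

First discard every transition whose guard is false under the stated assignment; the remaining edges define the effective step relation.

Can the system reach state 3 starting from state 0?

Answer: REACHABLE

Working:
After dropping false guards: 5 live edges.
depth 0: {0}
depth 1: {1}  now seen {0,1}
depth 2: {3}  now seen {0,1,3}
Reachable = {0,1,3}
Path to 3: tau·b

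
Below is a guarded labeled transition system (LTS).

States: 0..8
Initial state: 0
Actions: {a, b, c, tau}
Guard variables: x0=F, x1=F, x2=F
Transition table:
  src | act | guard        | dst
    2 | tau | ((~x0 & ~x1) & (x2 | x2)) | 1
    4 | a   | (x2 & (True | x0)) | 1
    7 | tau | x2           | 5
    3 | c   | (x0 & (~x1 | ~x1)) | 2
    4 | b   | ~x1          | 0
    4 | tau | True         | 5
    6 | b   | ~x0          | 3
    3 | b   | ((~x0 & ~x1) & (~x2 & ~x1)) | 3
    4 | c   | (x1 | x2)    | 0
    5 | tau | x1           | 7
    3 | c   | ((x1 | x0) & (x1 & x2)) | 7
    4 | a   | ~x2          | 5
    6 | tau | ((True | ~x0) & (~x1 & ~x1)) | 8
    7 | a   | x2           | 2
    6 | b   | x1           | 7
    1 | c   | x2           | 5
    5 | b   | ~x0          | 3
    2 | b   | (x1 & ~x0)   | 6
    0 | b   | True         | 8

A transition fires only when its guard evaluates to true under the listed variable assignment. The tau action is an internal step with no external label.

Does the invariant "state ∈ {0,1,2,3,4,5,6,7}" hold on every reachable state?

Answer: INVARIANT VIOLATED at state 8

Working:
Inv-set: {0,1,2,3,4,5,6,7}
R = {0,8}
  0: ✓
  8: VIOLATES
witness against invariant: b → 8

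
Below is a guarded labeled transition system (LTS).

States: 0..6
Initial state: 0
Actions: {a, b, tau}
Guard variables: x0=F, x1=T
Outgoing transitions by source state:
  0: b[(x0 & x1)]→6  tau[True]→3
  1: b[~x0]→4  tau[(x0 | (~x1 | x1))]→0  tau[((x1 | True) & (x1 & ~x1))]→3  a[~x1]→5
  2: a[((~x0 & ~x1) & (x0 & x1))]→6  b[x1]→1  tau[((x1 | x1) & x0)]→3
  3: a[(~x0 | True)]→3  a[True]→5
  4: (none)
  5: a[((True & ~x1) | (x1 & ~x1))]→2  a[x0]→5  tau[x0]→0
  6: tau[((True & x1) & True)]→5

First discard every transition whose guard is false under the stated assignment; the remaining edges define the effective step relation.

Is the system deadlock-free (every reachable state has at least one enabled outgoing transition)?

Reach set: {0,3,5}
  0: tau→3  [1 out]
  3: a→3  a→5  [2 out]
  5: ∅  [STUCK]
witness 5: tau·a

Answer: DEADLOCK at state 5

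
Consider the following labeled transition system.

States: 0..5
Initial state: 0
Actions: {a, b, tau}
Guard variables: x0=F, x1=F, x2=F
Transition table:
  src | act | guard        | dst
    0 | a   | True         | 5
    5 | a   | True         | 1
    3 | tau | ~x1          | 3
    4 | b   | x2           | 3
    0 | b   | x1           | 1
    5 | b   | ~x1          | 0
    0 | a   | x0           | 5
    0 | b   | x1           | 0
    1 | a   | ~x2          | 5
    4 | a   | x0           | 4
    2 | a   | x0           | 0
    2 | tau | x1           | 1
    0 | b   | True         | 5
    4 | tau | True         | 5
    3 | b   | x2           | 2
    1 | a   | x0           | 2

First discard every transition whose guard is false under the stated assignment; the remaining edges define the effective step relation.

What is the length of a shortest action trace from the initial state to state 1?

Answer: 2

Working:
Layered search for 1:
  L0 = {0}
  L1 = {5}
  L2 = {1}
first hit 1 at d=2 via a·a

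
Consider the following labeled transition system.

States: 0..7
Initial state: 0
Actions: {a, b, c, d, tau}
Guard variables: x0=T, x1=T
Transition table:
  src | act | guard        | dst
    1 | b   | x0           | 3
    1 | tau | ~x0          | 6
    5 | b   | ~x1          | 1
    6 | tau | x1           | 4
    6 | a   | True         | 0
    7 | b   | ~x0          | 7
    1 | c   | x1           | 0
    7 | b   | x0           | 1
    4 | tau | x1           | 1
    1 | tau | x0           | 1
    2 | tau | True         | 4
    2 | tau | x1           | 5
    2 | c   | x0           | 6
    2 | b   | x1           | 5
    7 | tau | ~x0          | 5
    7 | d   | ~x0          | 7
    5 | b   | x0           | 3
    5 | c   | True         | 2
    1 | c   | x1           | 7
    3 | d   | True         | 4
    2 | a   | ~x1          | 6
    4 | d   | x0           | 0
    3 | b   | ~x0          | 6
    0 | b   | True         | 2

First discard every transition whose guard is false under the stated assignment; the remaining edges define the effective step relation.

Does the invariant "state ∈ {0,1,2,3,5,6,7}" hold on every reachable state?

Inv-set: {0,1,2,3,5,6,7}
Reach set: {0,1,2,3,4,5,6,7}
  0: safe
  1: safe
  2: safe
  3: safe
  4: VIOLATES
  5: safe
  6: safe
  7: safe
witness against invariant: b·tau → 4

Answer: INVARIANT VIOLATED at state 4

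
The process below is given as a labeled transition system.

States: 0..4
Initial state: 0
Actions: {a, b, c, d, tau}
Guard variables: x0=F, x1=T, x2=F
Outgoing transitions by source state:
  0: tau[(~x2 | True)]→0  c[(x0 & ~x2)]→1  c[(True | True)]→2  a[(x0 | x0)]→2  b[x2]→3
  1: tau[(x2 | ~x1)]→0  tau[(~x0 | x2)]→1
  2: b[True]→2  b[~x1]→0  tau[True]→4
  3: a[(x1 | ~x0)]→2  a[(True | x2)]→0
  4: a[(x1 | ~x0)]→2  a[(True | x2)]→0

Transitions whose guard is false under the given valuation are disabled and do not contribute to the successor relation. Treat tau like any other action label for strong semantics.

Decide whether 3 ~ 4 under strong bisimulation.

Answer: BISIMILAR

Trace:
Refine partition for ~:
  π0 = {{0,1,2,3,4}}
  π1 = {{0},{1},{2},{3,4}}
4 equivalence class(es) (converged in 2)
class of 3: {3,4}; class of 4: {3,4}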